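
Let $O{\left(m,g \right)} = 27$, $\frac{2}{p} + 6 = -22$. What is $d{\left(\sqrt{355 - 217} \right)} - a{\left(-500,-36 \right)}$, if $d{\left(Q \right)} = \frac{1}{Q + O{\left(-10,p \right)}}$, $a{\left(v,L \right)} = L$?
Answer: $\frac{7101}{197} - \frac{\sqrt{138}}{591} \approx 36.026$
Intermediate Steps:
$p = - \frac{1}{14}$ ($p = \frac{2}{-6 - 22} = \frac{2}{-28} = 2 \left(- \frac{1}{28}\right) = - \frac{1}{14} \approx -0.071429$)
$d{\left(Q \right)} = \frac{1}{27 + Q}$ ($d{\left(Q \right)} = \frac{1}{Q + 27} = \frac{1}{27 + Q}$)
$d{\left(\sqrt{355 - 217} \right)} - a{\left(-500,-36 \right)} = \frac{1}{27 + \sqrt{355 - 217}} - -36 = \frac{1}{27 + \sqrt{138}} + 36 = 36 + \frac{1}{27 + \sqrt{138}}$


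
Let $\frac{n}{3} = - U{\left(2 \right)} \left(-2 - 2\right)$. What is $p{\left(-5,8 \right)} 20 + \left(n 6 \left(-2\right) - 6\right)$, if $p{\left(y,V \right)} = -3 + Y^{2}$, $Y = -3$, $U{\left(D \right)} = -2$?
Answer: $402$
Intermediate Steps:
$n = -24$ ($n = 3 \left(-1\right) \left(-2\right) \left(-2 - 2\right) = 3 \cdot 2 \left(-4\right) = 3 \left(-8\right) = -24$)
$p{\left(y,V \right)} = 6$ ($p{\left(y,V \right)} = -3 + \left(-3\right)^{2} = -3 + 9 = 6$)
$p{\left(-5,8 \right)} 20 + \left(n 6 \left(-2\right) - 6\right) = 6 \cdot 20 - \left(6 + 24 \cdot 6 \left(-2\right)\right) = 120 - -282 = 120 + \left(288 - 6\right) = 120 + 282 = 402$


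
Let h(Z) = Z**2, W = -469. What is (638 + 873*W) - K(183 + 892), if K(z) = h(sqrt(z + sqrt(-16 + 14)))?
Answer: -409874 - I*sqrt(2) ≈ -4.0987e+5 - 1.4142*I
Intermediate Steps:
K(z) = z + I*sqrt(2) (K(z) = (sqrt(z + sqrt(-16 + 14)))**2 = (sqrt(z + sqrt(-2)))**2 = (sqrt(z + I*sqrt(2)))**2 = z + I*sqrt(2))
(638 + 873*W) - K(183 + 892) = (638 + 873*(-469)) - ((183 + 892) + I*sqrt(2)) = (638 - 409437) - (1075 + I*sqrt(2)) = -408799 + (-1075 - I*sqrt(2)) = -409874 - I*sqrt(2)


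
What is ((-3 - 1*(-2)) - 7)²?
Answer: 64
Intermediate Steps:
((-3 - 1*(-2)) - 7)² = ((-3 + 2) - 7)² = (-1 - 7)² = (-8)² = 64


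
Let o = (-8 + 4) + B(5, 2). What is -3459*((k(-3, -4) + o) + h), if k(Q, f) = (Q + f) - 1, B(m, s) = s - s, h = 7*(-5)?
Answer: 162573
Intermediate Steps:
h = -35
B(m, s) = 0
k(Q, f) = -1 + Q + f
o = -4 (o = (-8 + 4) + 0 = -4 + 0 = -4)
-3459*((k(-3, -4) + o) + h) = -3459*(((-1 - 3 - 4) - 4) - 35) = -3459*((-8 - 4) - 35) = -3459*(-12 - 35) = -3459*(-47) = 162573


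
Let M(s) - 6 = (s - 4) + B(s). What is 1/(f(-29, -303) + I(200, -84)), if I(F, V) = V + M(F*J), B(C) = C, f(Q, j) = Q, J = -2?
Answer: -1/911 ≈ -0.0010977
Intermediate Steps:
M(s) = 2 + 2*s (M(s) = 6 + ((s - 4) + s) = 6 + ((-4 + s) + s) = 6 + (-4 + 2*s) = 2 + 2*s)
I(F, V) = 2 + V - 4*F (I(F, V) = V + (2 + 2*(F*(-2))) = V + (2 + 2*(-2*F)) = V + (2 - 4*F) = 2 + V - 4*F)
1/(f(-29, -303) + I(200, -84)) = 1/(-29 + (2 - 84 - 4*200)) = 1/(-29 + (2 - 84 - 800)) = 1/(-29 - 882) = 1/(-911) = -1/911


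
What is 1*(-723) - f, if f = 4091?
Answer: -4814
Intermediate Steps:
1*(-723) - f = 1*(-723) - 1*4091 = -723 - 4091 = -4814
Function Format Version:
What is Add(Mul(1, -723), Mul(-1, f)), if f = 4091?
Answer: -4814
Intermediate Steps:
Add(Mul(1, -723), Mul(-1, f)) = Add(Mul(1, -723), Mul(-1, 4091)) = Add(-723, -4091) = -4814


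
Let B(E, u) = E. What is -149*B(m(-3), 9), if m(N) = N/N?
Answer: -149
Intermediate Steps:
m(N) = 1
-149*B(m(-3), 9) = -149*1 = -149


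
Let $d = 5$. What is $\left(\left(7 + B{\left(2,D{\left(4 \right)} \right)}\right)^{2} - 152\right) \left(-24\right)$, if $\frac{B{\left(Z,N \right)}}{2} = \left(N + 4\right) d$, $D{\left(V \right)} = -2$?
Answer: $-13848$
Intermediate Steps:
$B{\left(Z,N \right)} = 40 + 10 N$ ($B{\left(Z,N \right)} = 2 \left(N + 4\right) 5 = 2 \left(4 + N\right) 5 = 2 \left(20 + 5 N\right) = 40 + 10 N$)
$\left(\left(7 + B{\left(2,D{\left(4 \right)} \right)}\right)^{2} - 152\right) \left(-24\right) = \left(\left(7 + \left(40 + 10 \left(-2\right)\right)\right)^{2} - 152\right) \left(-24\right) = \left(\left(7 + \left(40 - 20\right)\right)^{2} - 152\right) \left(-24\right) = \left(\left(7 + 20\right)^{2} - 152\right) \left(-24\right) = \left(27^{2} - 152\right) \left(-24\right) = \left(729 - 152\right) \left(-24\right) = 577 \left(-24\right) = -13848$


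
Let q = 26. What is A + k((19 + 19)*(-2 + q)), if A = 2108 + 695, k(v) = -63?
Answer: 2740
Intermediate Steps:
A = 2803
A + k((19 + 19)*(-2 + q)) = 2803 - 63 = 2740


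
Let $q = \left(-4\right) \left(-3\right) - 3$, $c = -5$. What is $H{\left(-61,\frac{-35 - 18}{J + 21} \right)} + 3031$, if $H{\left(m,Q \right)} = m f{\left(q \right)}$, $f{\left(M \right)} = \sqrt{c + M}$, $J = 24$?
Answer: $2909$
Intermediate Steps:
$q = 9$ ($q = 12 - 3 = 9$)
$f{\left(M \right)} = \sqrt{-5 + M}$
$H{\left(m,Q \right)} = 2 m$ ($H{\left(m,Q \right)} = m \sqrt{-5 + 9} = m \sqrt{4} = m 2 = 2 m$)
$H{\left(-61,\frac{-35 - 18}{J + 21} \right)} + 3031 = 2 \left(-61\right) + 3031 = -122 + 3031 = 2909$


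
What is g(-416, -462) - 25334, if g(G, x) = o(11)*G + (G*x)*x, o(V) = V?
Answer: -88822614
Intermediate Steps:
g(G, x) = 11*G + G*x² (g(G, x) = 11*G + (G*x)*x = 11*G + G*x²)
g(-416, -462) - 25334 = -416*(11 + (-462)²) - 25334 = -416*(11 + 213444) - 25334 = -416*213455 - 25334 = -88797280 - 25334 = -88822614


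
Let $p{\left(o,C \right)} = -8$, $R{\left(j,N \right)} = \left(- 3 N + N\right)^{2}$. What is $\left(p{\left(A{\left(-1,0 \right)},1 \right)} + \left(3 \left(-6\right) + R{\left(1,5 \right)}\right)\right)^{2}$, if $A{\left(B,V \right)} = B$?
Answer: $5476$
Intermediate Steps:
$R{\left(j,N \right)} = 4 N^{2}$ ($R{\left(j,N \right)} = \left(- 2 N\right)^{2} = 4 N^{2}$)
$\left(p{\left(A{\left(-1,0 \right)},1 \right)} + \left(3 \left(-6\right) + R{\left(1,5 \right)}\right)\right)^{2} = \left(-8 + \left(3 \left(-6\right) + 4 \cdot 5^{2}\right)\right)^{2} = \left(-8 + \left(-18 + 4 \cdot 25\right)\right)^{2} = \left(-8 + \left(-18 + 100\right)\right)^{2} = \left(-8 + 82\right)^{2} = 74^{2} = 5476$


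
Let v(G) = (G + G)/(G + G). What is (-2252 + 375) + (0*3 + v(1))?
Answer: -1876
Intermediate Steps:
v(G) = 1 (v(G) = (2*G)/((2*G)) = (2*G)*(1/(2*G)) = 1)
(-2252 + 375) + (0*3 + v(1)) = (-2252 + 375) + (0*3 + 1) = -1877 + (0 + 1) = -1877 + 1 = -1876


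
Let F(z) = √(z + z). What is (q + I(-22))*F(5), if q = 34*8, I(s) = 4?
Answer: 276*√10 ≈ 872.79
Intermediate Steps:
F(z) = √2*√z (F(z) = √(2*z) = √2*√z)
q = 272
(q + I(-22))*F(5) = (272 + 4)*(√2*√5) = 276*√10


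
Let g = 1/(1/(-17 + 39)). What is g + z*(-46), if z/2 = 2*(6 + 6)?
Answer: -2186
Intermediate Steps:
z = 48 (z = 2*(2*(6 + 6)) = 2*(2*12) = 2*24 = 48)
g = 22 (g = 1/(1/22) = 22)
g + z*(-46) = 22 + 48*(-46) = 22 - 2208 = -2186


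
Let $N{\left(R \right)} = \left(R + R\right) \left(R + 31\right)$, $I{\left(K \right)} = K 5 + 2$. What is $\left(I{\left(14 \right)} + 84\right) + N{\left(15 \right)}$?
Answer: $1536$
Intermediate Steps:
$I{\left(K \right)} = 2 + 5 K$ ($I{\left(K \right)} = 5 K + 2 = 2 + 5 K$)
$N{\left(R \right)} = 2 R \left(31 + R\right)$
$\left(I{\left(14 \right)} + 84\right) + N{\left(15 \right)} = \left(\left(2 + 5 \cdot 14\right) + 84\right) + 2 \cdot 15 \left(31 + 15\right) = \left(\left(2 + 70\right) + 84\right) + 2 \cdot 15 \cdot 46 = \left(72 + 84\right) + 1380 = 156 + 1380 = 1536$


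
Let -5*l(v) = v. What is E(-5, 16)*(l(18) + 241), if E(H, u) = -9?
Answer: -10683/5 ≈ -2136.6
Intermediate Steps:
l(v) = -v/5
E(-5, 16)*(l(18) + 241) = -9*(-⅕*18 + 241) = -9*(-18/5 + 241) = -9*1187/5 = -10683/5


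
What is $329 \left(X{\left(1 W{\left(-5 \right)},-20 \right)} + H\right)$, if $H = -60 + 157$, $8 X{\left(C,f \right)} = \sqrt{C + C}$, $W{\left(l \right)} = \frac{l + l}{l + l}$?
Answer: $31913 + \frac{329 \sqrt{2}}{8} \approx 31971.0$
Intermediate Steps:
$W{\left(l \right)} = 1$ ($W{\left(l \right)} = \frac{2 l}{2 l} = 2 l \frac{1}{2 l} = 1$)
$X{\left(C,f \right)} = \frac{\sqrt{2} \sqrt{C}}{8}$ ($X{\left(C,f \right)} = \frac{\sqrt{C + C}}{8} = \frac{\sqrt{2 C}}{8} = \frac{\sqrt{2} \sqrt{C}}{8}$)
$H = 97$
$329 \left(X{\left(1 W{\left(-5 \right)},-20 \right)} + H\right) = 329 \left(\frac{\sqrt{2} \sqrt{1 \cdot 1}}{8} + 97\right) = 329 \left(\frac{\sqrt{2} \sqrt{1}}{8} + 97\right) = 329 \left(\frac{1}{8} \sqrt{2} \cdot 1 + 97\right) = 329 \left(\frac{\sqrt{2}}{8} + 97\right) = 329 \left(97 + \frac{\sqrt{2}}{8}\right) = 31913 + \frac{329 \sqrt{2}}{8}$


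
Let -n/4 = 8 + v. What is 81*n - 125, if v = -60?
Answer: 16723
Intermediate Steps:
n = 208 (n = -4*(8 - 60) = -4*(-52) = 208)
81*n - 125 = 81*208 - 125 = 16848 - 125 = 16723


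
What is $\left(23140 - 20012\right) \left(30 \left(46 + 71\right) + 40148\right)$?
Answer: $136562224$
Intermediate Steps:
$\left(23140 - 20012\right) \left(30 \left(46 + 71\right) + 40148\right) = 3128 \left(30 \cdot 117 + 40148\right) = 3128 \left(3510 + 40148\right) = 3128 \cdot 43658 = 136562224$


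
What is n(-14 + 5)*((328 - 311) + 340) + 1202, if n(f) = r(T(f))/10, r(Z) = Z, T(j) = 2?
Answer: 6367/5 ≈ 1273.4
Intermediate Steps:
n(f) = ⅕ (n(f) = 2/10 = 2*(⅒) = ⅕)
n(-14 + 5)*((328 - 311) + 340) + 1202 = ((328 - 311) + 340)/5 + 1202 = (17 + 340)/5 + 1202 = (⅕)*357 + 1202 = 357/5 + 1202 = 6367/5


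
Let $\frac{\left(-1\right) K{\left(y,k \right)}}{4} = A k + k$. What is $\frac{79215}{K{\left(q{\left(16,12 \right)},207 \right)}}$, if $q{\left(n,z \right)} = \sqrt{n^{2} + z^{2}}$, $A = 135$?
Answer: $- \frac{26405}{37536} \approx -0.70346$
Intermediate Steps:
$K{\left(y,k \right)} = - 544 k$ ($K{\left(y,k \right)} = - 4 \left(135 k + k\right) = - 4 \cdot 136 k = - 544 k$)
$\frac{79215}{K{\left(q{\left(16,12 \right)},207 \right)}} = \frac{79215}{\left(-544\right) 207} = \frac{79215}{-112608} = 79215 \left(- \frac{1}{112608}\right) = - \frac{26405}{37536}$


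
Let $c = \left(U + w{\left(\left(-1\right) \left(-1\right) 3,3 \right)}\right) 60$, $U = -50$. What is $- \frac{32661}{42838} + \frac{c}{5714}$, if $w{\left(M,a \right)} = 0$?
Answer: $- \frac{157569477}{122388166} \approx -1.2875$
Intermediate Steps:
$c = -3000$ ($c = \left(-50 + 0\right) 60 = \left(-50\right) 60 = -3000$)
$- \frac{32661}{42838} + \frac{c}{5714} = - \frac{32661}{42838} - \frac{3000}{5714} = \left(-32661\right) \frac{1}{42838} - \frac{1500}{2857} = - \frac{32661}{42838} - \frac{1500}{2857} = - \frac{157569477}{122388166}$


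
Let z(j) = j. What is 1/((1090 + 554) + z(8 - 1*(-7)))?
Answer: 1/1659 ≈ 0.00060277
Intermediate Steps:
1/((1090 + 554) + z(8 - 1*(-7))) = 1/((1090 + 554) + (8 - 1*(-7))) = 1/(1644 + (8 + 7)) = 1/(1644 + 15) = 1/1659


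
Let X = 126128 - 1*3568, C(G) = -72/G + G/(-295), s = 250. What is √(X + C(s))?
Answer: √266642129670/1475 ≈ 350.08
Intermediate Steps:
C(G) = -72/G - G/295 (C(G) = -72/G + G*(-1/295) = -72/G - G/295)
X = 122560 (X = 126128 - 3568 = 122560)
√(X + C(s)) = √(122560 + (-72/250 - 1/295*250)) = √(122560 + (-72*1/250 - 50/59)) = √(122560 + (-36/125 - 50/59)) = √(122560 - 8374/7375) = √(903871626/7375) = √266642129670/1475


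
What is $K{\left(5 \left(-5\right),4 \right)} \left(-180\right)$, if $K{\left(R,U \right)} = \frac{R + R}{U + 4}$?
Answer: $1125$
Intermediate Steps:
$K{\left(R,U \right)} = \frac{2 R}{4 + U}$
$K{\left(5 \left(-5\right),4 \right)} \left(-180\right) = \frac{2 \cdot 5 \left(-5\right)}{4 + 4} \left(-180\right) = 2 \left(-25\right) \frac{1}{8} \left(-180\right) = \left(- \frac{25}{4}\right) \left(-180\right) = 1125$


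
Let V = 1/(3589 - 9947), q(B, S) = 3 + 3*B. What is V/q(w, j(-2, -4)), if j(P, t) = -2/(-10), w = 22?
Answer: -1/438702 ≈ -2.2795e-6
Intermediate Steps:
j(P, t) = 1/5 (j(P, t) = -2*(-1/10) = 1/5)
V = -1/6358 (V = 1/(-6358) = -1/6358 ≈ -0.00015728)
V/q(w, j(-2, -4)) = -1/(6358*(3 + 3*22)) = -1/(6358*(3 + 66)) = -1/6358/69 = -1/6358*1/69 = -1/438702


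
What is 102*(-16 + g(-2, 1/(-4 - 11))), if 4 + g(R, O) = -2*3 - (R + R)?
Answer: -2244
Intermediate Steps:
g(R, O) = -10 - 2*R (g(R, O) = -4 + (-2*3 - (R + R)) = -4 + (-6 - 2*R) = -10 - 2*R)
102*(-16 + g(-2, 1/(-4 - 11))) = 102*(-16 + (-10 - 2*(-2))) = 102*(-16 + (-10 + 4)) = 102*(-16 - 6) = 102*(-22) = -2244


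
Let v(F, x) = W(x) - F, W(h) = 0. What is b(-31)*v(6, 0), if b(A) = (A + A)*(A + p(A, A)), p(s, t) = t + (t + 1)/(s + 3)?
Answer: -158658/7 ≈ -22665.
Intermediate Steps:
p(s, t) = t + (1 + t)/(3 + s)
b(A) = 2*A*(A + (1 + A² + 4*A)/(3 + A)) (b(A) = (A + A)*(A + (1 + 4*A + A*A)/(3 + A)) = (2*A)*(A + (1 + 4*A + A²)/(3 + A)) = (2*A)*(A + (1 + A² + 4*A)/(3 + A)) = 2*A*(A + (1 + A² + 4*A)/(3 + A)))
v(F, x) = -F (v(F, x) = 0 - F = -F)
b(-31)*v(6, 0) = (2*(-31)*(1 + 2*(-31)² + 7*(-31))/(3 - 31))*(-1*6) = (2*(-31)*(1 + 2*961 - 217)/(-28))*(-6) = (2*(-31)*(-1/28)*(1 + 1922 - 217))*(-6) = (2*(-31)*(-1/28)*1706)*(-6) = (26443/7)*(-6) = -158658/7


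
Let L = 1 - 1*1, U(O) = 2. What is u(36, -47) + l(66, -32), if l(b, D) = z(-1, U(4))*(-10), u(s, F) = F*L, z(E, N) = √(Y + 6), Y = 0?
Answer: -10*√6 ≈ -24.495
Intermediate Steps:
L = 0 (L = 1 - 1 = 0)
z(E, N) = √6 (z(E, N) = √(0 + 6) = √6)
u(s, F) = 0 (u(s, F) = F*0 = 0)
l(b, D) = -10*√6 (l(b, D) = √6*(-10) = -10*√6)
u(36, -47) + l(66, -32) = 0 - 10*√6 = -10*√6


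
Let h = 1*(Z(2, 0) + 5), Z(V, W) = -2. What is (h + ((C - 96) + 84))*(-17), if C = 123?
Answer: -1938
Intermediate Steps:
h = 3 (h = 1*(-2 + 5) = 1*3 = 3)
(h + ((C - 96) + 84))*(-17) = (3 + ((123 - 96) + 84))*(-17) = (3 + (27 + 84))*(-17) = (3 + 111)*(-17) = 114*(-17) = -1938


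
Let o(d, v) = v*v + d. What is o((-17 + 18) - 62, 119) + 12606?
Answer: 26706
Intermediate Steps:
o(d, v) = d + v² (o(d, v) = v² + d = d + v²)
o((-17 + 18) - 62, 119) + 12606 = (((-17 + 18) - 62) + 119²) + 12606 = ((1 - 62) + 14161) + 12606 = (-61 + 14161) + 12606 = 14100 + 12606 = 26706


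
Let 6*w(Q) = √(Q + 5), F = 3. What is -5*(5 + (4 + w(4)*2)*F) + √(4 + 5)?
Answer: -97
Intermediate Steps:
w(Q) = √(5 + Q)/6 (w(Q) = √(Q + 5)/6 = √(5 + Q)/6)
-5*(5 + (4 + w(4)*2)*F) + √(4 + 5) = -5*(5 + (4 + (√(5 + 4)/6)*2)*3) + √(4 + 5) = -5*(5 + (4 + (√9/6)*2)*3) + √9 = -5*(5 + (4 + ((⅙)*3)*2)*3) + 3 = -5*(5 + (4 + (½)*2)*3) + 3 = -5*(5 + (4 + 1)*3) + 3 = -5*(5 + 5*3) + 3 = -5*(5 + 15) + 3 = -5*20 + 3 = -100 + 3 = -97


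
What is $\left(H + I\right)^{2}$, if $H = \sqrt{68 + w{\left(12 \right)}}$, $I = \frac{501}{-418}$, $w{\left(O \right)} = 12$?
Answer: $\frac{14228921}{174724} - \frac{2004 \sqrt{5}}{209} \approx 59.996$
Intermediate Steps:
$I = - \frac{501}{418}$ ($I = 501 \left(- \frac{1}{418}\right) = - \frac{501}{418} \approx -1.1986$)
$H = 4 \sqrt{5}$ ($H = \sqrt{68 + 12} = \sqrt{80} = 4 \sqrt{5} \approx 8.9443$)
$\left(H + I\right)^{2} = \left(4 \sqrt{5} - \frac{501}{418}\right)^{2} = \left(- \frac{501}{418} + 4 \sqrt{5}\right)^{2}$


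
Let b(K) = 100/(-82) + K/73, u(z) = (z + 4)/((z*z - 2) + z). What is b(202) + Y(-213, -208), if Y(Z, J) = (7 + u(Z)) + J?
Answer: -26955802531/135145922 ≈ -199.46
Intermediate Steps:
u(z) = (4 + z)/(-2 + z + z²) (u(z) = (4 + z)/((z² - 2) + z) = (4 + z)/((-2 + z²) + z) = (4 + z)/(-2 + z + z²))
b(K) = -50/41 + K/73 (b(K) = 100*(-1/82) + K*(1/73) = -50/41 + K/73)
Y(Z, J) = 7 + J + (4 + Z)/(-2 + Z + Z²) (Y(Z, J) = (7 + (4 + Z)/(-2 + Z + Z²)) + J = 7 + J + (4 + Z)/(-2 + Z + Z²))
b(202) + Y(-213, -208) = (-50/41 + (1/73)*202) + (4 - 213 + (7 - 208)*(-2 - 213 + (-213)²))/(-2 - 213 + (-213)²) = (-50/41 + 202/73) + (4 - 213 - 201*(-2 - 213 + 45369))/(-2 - 213 + 45369) = 4632/2993 + (4 - 213 - 201*45154)/45154 = 4632/2993 + (4 - 213 - 9075954)/45154 = 4632/2993 + (1/45154)*(-9076163) = 4632/2993 - 9076163/45154 = -26955802531/135145922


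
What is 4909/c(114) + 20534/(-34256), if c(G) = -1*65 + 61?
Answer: -21030605/17128 ≈ -1227.8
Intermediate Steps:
c(G) = -4 (c(G) = -65 + 61 = -4)
4909/c(114) + 20534/(-34256) = 4909/(-4) + 20534/(-34256) = 4909*(-¼) + 20534*(-1/34256) = -4909/4 - 10267/17128 = -21030605/17128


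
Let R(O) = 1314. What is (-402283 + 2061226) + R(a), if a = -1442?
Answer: 1660257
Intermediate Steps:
(-402283 + 2061226) + R(a) = (-402283 + 2061226) + 1314 = 1658943 + 1314 = 1660257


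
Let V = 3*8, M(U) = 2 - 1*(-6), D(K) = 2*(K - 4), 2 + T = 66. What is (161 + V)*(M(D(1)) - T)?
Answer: -10360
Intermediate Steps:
T = 64 (T = -2 + 66 = 64)
D(K) = -8 + 2*K (D(K) = 2*(-4 + K) = -8 + 2*K)
M(U) = 8 (M(U) = 2 + 6 = 8)
V = 24
(161 + V)*(M(D(1)) - T) = (161 + 24)*(8 - 1*64) = 185*(8 - 64) = 185*(-56) = -10360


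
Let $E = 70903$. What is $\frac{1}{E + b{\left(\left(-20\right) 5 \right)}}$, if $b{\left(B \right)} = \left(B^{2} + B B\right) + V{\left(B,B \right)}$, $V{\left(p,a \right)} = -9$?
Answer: $\frac{1}{90894} \approx 1.1002 \cdot 10^{-5}$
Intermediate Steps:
$b{\left(B \right)} = -9 + 2 B^{2}$ ($b{\left(B \right)} = \left(B^{2} + B B\right) - 9 = \left(B^{2} + B^{2}\right) - 9 = 2 B^{2} - 9 = -9 + 2 B^{2}$)
$\frac{1}{E + b{\left(\left(-20\right) 5 \right)}} = \frac{1}{70903 - \left(9 - 2 \left(\left(-20\right) 5\right)^{2}\right)} = \frac{1}{70903 - \left(9 - 2 \left(-100\right)^{2}\right)} = \frac{1}{70903 + \left(-9 + 2 \cdot 10000\right)} = \frac{1}{70903 + \left(-9 + 20000\right)} = \frac{1}{70903 + 19991} = \frac{1}{90894}$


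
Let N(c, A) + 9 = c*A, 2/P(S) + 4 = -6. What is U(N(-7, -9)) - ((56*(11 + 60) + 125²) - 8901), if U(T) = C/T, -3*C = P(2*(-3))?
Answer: -8666999/810 ≈ -10700.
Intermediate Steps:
P(S) = -⅕ (P(S) = 2/(-4 - 6) = 2/(-10) = 2*(-⅒) = -⅕)
C = 1/15 (C = -⅓*(-⅕) = 1/15 ≈ 0.066667)
N(c, A) = -9 + A*c (N(c, A) = -9 + c*A = -9 + A*c)
U(T) = 1/(15*T)
U(N(-7, -9)) - ((56*(11 + 60) + 125²) - 8901) = 1/(15*(-9 - 9*(-7))) - ((56*(11 + 60) + 125²) - 8901) = 1/(15*(-9 + 63)) - ((56*71 + 15625) - 8901) = (1/15)/54 - ((3976 + 15625) - 8901) = (1/15)*(1/54) - (19601 - 8901) = 1/810 - 1*10700 = 1/810 - 10700 = -8666999/810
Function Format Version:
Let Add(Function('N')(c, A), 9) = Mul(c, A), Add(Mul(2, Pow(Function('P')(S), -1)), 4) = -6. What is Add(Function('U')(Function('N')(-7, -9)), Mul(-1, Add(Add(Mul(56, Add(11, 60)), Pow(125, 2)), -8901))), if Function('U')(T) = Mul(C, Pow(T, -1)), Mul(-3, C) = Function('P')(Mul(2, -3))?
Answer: Rational(-8666999, 810) ≈ -10700.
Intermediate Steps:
Function('P')(S) = Rational(-1, 5) (Function('P')(S) = Mul(2, Pow(Add(-4, -6), -1)) = Mul(2, Pow(-10, -1)) = Mul(2, Rational(-1, 10)) = Rational(-1, 5))
C = Rational(1, 15) (C = Mul(Rational(-1, 3), Rational(-1, 5)) = Rational(1, 15) ≈ 0.066667)
Function('N')(c, A) = Add(-9, Mul(A, c)) (Function('N')(c, A) = Add(-9, Mul(c, A)) = Add(-9, Mul(A, c)))
Function('U')(T) = Mul(Rational(1, 15), Pow(T, -1))
Add(Function('U')(Function('N')(-7, -9)), Mul(-1, Add(Add(Mul(56, Add(11, 60)), Pow(125, 2)), -8901))) = Add(Mul(Rational(1, 15), Pow(Add(-9, Mul(-9, -7)), -1)), Mul(-1, Add(Add(Mul(56, Add(11, 60)), Pow(125, 2)), -8901))) = Add(Mul(Rational(1, 15), Pow(Add(-9, 63), -1)), Mul(-1, Add(Add(Mul(56, 71), 15625), -8901))) = Add(Mul(Rational(1, 15), Pow(54, -1)), Mul(-1, Add(Add(3976, 15625), -8901))) = Add(Mul(Rational(1, 15), Rational(1, 54)), Mul(-1, Add(19601, -8901))) = Add(Rational(1, 810), Mul(-1, 10700)) = Add(Rational(1, 810), -10700) = Rational(-8666999, 810)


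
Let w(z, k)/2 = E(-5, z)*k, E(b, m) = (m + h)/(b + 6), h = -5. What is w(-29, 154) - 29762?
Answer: -40234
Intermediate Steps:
E(b, m) = (-5 + m)/(6 + b) (E(b, m) = (m - 5)/(b + 6) = (-5 + m)/(6 + b))
w(z, k) = 2*k*(-5 + z) (w(z, k) = 2*(((-5 + z)/(6 - 5))*k) = 2*(((-5 + z)/1)*k) = 2*((1*(-5 + z))*k) = 2*((-5 + z)*k) = 2*(k*(-5 + z)) = 2*k*(-5 + z))
w(-29, 154) - 29762 = 2*154*(-5 - 29) - 29762 = 2*154*(-34) - 29762 = -10472 - 29762 = -40234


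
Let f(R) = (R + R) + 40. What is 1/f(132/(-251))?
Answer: 251/9776 ≈ 0.025675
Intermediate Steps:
f(R) = 40 + 2*R (f(R) = 2*R + 40 = 40 + 2*R)
1/f(132/(-251)) = 1/(40 + 2*(132/(-251))) = 1/(40 + 2*(132*(-1/251))) = 1/(40 + 2*(-132/251)) = 1/(40 - 264/251) = 1/(9776/251) = 251/9776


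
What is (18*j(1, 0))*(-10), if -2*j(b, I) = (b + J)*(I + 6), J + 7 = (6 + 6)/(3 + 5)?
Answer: -2430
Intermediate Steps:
J = -11/2 (J = -7 + (6 + 6)/(3 + 5) = -7 + 12/8 = -7 + 12*(⅛) = -7 + 3/2 = -11/2 ≈ -5.5000)
j(b, I) = -(6 + I)*(-11/2 + b)/2 (j(b, I) = -(b - 11/2)*(I + 6)/2 = -(-11/2 + b)*(6 + I)/2 = -(6 + I)*(-11/2 + b)/2)
(18*j(1, 0))*(-10) = (18*(33/2 - 3*1 + (11/4)*0 - ½*0*1))*(-10) = (18*(33/2 - 3 + 0 + 0))*(-10) = (18*(27/2))*(-10) = 243*(-10) = -2430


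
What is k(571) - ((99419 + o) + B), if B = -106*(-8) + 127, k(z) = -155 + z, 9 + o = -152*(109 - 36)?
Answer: -88873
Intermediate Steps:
o = -11105 (o = -9 - 152*(109 - 36) = -9 - 152*73 = -9 - 11096 = -11105)
B = 975 (B = 848 + 127 = 975)
k(571) - ((99419 + o) + B) = (-155 + 571) - ((99419 - 11105) + 975) = 416 - (88314 + 975) = 416 - 1*89289 = 416 - 89289 = -88873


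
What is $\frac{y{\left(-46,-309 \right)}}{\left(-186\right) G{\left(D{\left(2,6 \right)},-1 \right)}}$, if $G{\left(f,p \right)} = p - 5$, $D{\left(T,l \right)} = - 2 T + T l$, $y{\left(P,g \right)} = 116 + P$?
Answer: $\frac{35}{558} \approx 0.062724$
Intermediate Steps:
$G{\left(f,p \right)} = -5 + p$ ($G{\left(f,p \right)} = p - 5 = -5 + p$)
$\frac{y{\left(-46,-309 \right)}}{\left(-186\right) G{\left(D{\left(2,6 \right)},-1 \right)}} = \frac{116 - 46}{\left(-186\right) \left(-5 - 1\right)} = \frac{70}{\left(-186\right) \left(-6\right)} = \frac{70}{1116} = 70 \cdot \frac{1}{1116} = \frac{35}{558}$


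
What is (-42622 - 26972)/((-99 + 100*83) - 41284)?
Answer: 69594/33083 ≈ 2.1036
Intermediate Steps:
(-42622 - 26972)/((-99 + 100*83) - 41284) = -69594/((-99 + 8300) - 41284) = -69594/(8201 - 41284) = -69594/(-33083) = -69594*(-1/33083) = 69594/33083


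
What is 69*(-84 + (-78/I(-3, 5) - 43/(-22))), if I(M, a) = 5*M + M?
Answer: -117967/22 ≈ -5362.1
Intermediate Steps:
I(M, a) = 6*M
69*(-84 + (-78/I(-3, 5) - 43/(-22))) = 69*(-84 + (-78/(6*(-3)) - 43/(-22))) = 69*(-84 + (-78/(-18) - 43*(-1/22))) = 69*(-84 + (-78*(-1/18) + 43/22)) = 69*(-84 + (13/3 + 43/22)) = 69*(-84 + 415/66) = 69*(-5129/66) = -117967/22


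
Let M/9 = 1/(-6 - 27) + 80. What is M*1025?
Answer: 8114925/11 ≈ 7.3772e+5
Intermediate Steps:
M = 7917/11 (M = 9*(1/(-6 - 27) + 80) = 9*(1/(-33) + 80) = 9*(-1/33 + 80) = 9*(2639/33) = 7917/11 ≈ 719.73)
M*1025 = (7917/11)*1025 = 8114925/11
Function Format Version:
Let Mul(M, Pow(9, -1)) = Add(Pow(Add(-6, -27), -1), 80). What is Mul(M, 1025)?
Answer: Rational(8114925, 11) ≈ 7.3772e+5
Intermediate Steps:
M = Rational(7917, 11) (M = Mul(9, Add(Pow(Add(-6, -27), -1), 80)) = Mul(9, Add(Pow(-33, -1), 80)) = Mul(9, Add(Rational(-1, 33), 80)) = Mul(9, Rational(2639, 33)) = Rational(7917, 11) ≈ 719.73)
Mul(M, 1025) = Mul(Rational(7917, 11), 1025) = Rational(8114925, 11)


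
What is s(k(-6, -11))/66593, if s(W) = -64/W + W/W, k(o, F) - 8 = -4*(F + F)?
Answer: 1/199779 ≈ 5.0055e-6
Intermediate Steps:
k(o, F) = 8 - 8*F (k(o, F) = 8 - 4*(F + F) = 8 - 8*F)
s(W) = 1 - 64/W (s(W) = -64/W + 1 = 1 - 64/W)
s(k(-6, -11))/66593 = ((-64 + (8 - 8*(-11)))/(8 - 8*(-11)))/66593 = ((-64 + (8 + 88))/(8 + 88))*(1/66593) = ((-64 + 96)/96)*(1/66593) = ((1/96)*32)*(1/66593) = (⅓)*(1/66593) = 1/199779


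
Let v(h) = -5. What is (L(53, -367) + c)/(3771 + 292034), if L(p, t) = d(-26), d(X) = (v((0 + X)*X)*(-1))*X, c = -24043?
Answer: -24173/295805 ≈ -0.081719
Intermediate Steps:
d(X) = 5*X (d(X) = (-5*(-1))*X = 5*X)
L(p, t) = -130 (L(p, t) = 5*(-26) = -130)
(L(53, -367) + c)/(3771 + 292034) = (-130 - 24043)/(3771 + 292034) = -24173/295805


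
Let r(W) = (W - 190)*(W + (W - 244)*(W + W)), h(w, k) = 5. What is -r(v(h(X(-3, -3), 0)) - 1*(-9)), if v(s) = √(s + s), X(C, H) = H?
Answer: -755871 - 77430*√10 ≈ -1.0007e+6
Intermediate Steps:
v(s) = √2*√s (v(s) = √(2*s) = √2*√s)
r(W) = (-190 + W)*(W + 2*W*(-244 + W)) (r(W) = (-190 + W)*(W + (-244 + W)*(2*W)) = (-190 + W)*(W + 2*W*(-244 + W)))
-r(v(h(X(-3, -3), 0)) - 1*(-9)) = -(√2*√5 - 1*(-9))*(92530 - 867*(√2*√5 - 1*(-9)) + 2*(√2*√5 - 1*(-9))²) = -(√10 + 9)*(92530 - 867*(√10 + 9) + 2*(√10 + 9)²) = -(9 + √10)*(92530 - 867*(9 + √10) + 2*(9 + √10)²) = -(9 + √10)*(92530 + (-7803 - 867*√10) + 2*(9 + √10)²) = -(9 + √10)*(84727 - 867*√10 + 2*(9 + √10)²)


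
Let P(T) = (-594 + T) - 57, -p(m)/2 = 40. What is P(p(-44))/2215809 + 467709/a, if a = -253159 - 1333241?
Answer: -345837823327/1171719799200 ≈ -0.29515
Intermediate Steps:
p(m) = -80 (p(m) = -2*40 = -80)
P(T) = -651 + T
a = -1586400
P(p(-44))/2215809 + 467709/a = (-651 - 80)/2215809 + 467709/(-1586400) = -731*1/2215809 + 467709*(-1/1586400) = -731/2215809 - 155903/528800 = -345837823327/1171719799200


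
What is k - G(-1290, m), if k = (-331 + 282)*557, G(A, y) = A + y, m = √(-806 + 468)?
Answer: -26003 - 13*I*√2 ≈ -26003.0 - 18.385*I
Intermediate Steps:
m = 13*I*√2 (m = √(-338) = 13*I*√2 ≈ 18.385*I)
k = -27293 (k = -49*557 = -27293)
k - G(-1290, m) = -27293 - (-1290 + 13*I*√2) = -27293 + (1290 - 13*I*√2) = -26003 - 13*I*√2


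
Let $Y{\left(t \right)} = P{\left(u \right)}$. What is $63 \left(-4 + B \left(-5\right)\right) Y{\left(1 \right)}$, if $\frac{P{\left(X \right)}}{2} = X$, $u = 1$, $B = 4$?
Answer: $-3024$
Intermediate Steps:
$P{\left(X \right)} = 2 X$
$Y{\left(t \right)} = 2$ ($Y{\left(t \right)} = 2 \cdot 1 = 2$)
$63 \left(-4 + B \left(-5\right)\right) Y{\left(1 \right)} = 63 \left(-4 + 4 \left(-5\right)\right) 2 = 63 \left(-4 - 20\right) 2 = 63 \left(-24\right) 2 = \left(-1512\right) 2 = -3024$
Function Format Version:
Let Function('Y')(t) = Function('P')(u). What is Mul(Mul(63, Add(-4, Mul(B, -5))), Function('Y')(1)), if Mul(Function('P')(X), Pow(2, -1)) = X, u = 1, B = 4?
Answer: -3024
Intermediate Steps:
Function('P')(X) = Mul(2, X)
Function('Y')(t) = 2 (Function('Y')(t) = Mul(2, 1) = 2)
Mul(Mul(63, Add(-4, Mul(B, -5))), Function('Y')(1)) = Mul(Mul(63, Add(-4, Mul(4, -5))), 2) = Mul(Mul(63, Add(-4, -20)), 2) = Mul(Mul(63, -24), 2) = Mul(-1512, 2) = -3024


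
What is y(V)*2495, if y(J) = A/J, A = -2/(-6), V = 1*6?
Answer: 2495/18 ≈ 138.61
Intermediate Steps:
V = 6
A = ⅓ (A = -2*(-⅙) = ⅓ ≈ 0.33333)
y(J) = 1/(3*J)
y(V)*2495 = ((⅓)/6)*2495 = ((⅓)*(⅙))*2495 = (1/18)*2495 = 2495/18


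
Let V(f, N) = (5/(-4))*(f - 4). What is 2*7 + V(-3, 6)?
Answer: 91/4 ≈ 22.750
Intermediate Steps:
V(f, N) = 5 - 5*f/4 (V(f, N) = (5*(-¼))*(-4 + f) = -5*(-4 + f)/4 = 5 - 5*f/4)
2*7 + V(-3, 6) = 2*7 + (5 - 5/4*(-3)) = 14 + (5 + 15/4) = 14 + 35/4 = 91/4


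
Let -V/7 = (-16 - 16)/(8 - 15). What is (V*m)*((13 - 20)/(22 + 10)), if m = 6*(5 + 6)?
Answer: 462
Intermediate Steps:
V = -32 (V = -7*(-16 - 16)/(8 - 15) = -(-224)/(-7) = -(-224)*(-1)/7 = -7*32/7 = -32)
m = 66 (m = 6*11 = 66)
(V*m)*((13 - 20)/(22 + 10)) = (-32*66)*((13 - 20)/(22 + 10)) = -(-14784)/32 = -2112*(-7/32) = 462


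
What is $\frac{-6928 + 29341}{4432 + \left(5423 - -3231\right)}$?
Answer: $\frac{7471}{4362} \approx 1.7127$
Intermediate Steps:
$\frac{-6928 + 29341}{4432 + \left(5423 - -3231\right)} = \frac{22413}{4432 + \left(5423 + 3231\right)} = \frac{22413}{4432 + 8654} = \frac{22413}{13086} = 22413 \cdot \frac{1}{13086} = \frac{7471}{4362}$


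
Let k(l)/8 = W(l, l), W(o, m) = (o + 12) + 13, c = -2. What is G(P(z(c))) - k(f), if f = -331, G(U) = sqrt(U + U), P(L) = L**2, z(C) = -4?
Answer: 2448 + 4*sqrt(2) ≈ 2453.7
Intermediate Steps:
G(U) = sqrt(2)*sqrt(U) (G(U) = sqrt(2*U) = sqrt(2)*sqrt(U))
W(o, m) = 25 + o (W(o, m) = (12 + o) + 13 = 25 + o)
k(l) = 200 + 8*l (k(l) = 8*(25 + l) = 200 + 8*l)
G(P(z(c))) - k(f) = sqrt(2)*sqrt((-4)**2) - (200 + 8*(-331)) = sqrt(2)*sqrt(16) - (200 - 2648) = sqrt(2)*4 - 1*(-2448) = 4*sqrt(2) + 2448 = 2448 + 4*sqrt(2)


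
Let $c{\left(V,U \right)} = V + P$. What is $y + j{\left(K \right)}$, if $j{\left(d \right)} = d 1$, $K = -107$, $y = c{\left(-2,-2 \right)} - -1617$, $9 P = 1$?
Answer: $\frac{13573}{9} \approx 1508.1$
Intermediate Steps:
$P = \frac{1}{9}$ ($P = \frac{1}{9} \cdot 1 = \frac{1}{9} \approx 0.11111$)
$c{\left(V,U \right)} = \frac{1}{9} + V$ ($c{\left(V,U \right)} = V + \frac{1}{9} = \frac{1}{9} + V$)
$y = \frac{14536}{9}$ ($y = \left(\frac{1}{9} - 2\right) - -1617 = - \frac{17}{9} + 1617 = \frac{14536}{9} \approx 1615.1$)
$j{\left(d \right)} = d$
$y + j{\left(K \right)} = \frac{14536}{9} - 107 = \frac{13573}{9}$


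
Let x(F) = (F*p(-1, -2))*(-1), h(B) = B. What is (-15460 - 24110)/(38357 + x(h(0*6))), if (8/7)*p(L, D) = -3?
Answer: -39570/38357 ≈ -1.0316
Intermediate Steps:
p(L, D) = -21/8 (p(L, D) = (7/8)*(-3) = -21/8)
x(F) = 21*F/8 (x(F) = (F*(-21/8))*(-1) = -21*F/8*(-1) = 21*F/8)
(-15460 - 24110)/(38357 + x(h(0*6))) = (-15460 - 24110)/(38357 + 21*(0*6)/8) = -39570/(38357 + (21/8)*0) = -39570/(38357 + 0) = -39570/38357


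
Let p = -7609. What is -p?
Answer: 7609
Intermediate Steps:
-p = -1*(-7609) = 7609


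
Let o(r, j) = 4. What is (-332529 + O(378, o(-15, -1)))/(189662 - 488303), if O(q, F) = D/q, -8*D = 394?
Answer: 502784045/451545192 ≈ 1.1135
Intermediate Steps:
D = -197/4 (D = -⅛*394 = -197/4 ≈ -49.250)
O(q, F) = -197/(4*q)
(-332529 + O(378, o(-15, -1)))/(189662 - 488303) = (-332529 - 197/4/378)/(189662 - 488303) = (-332529 - 197/4*1/378)/(-298641) = (-332529 - 197/1512)*(-1/298641) = -502784045/1512*(-1/298641) = 502784045/451545192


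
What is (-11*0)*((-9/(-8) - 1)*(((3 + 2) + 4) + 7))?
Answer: 0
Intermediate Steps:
(-11*0)*((-9/(-8) - 1)*(((3 + 2) + 4) + 7)) = 0*((-9*(-⅛) - 1)*((5 + 4) + 7)) = 0*((9/8 - 1)*(9 + 7)) = 0*((⅛)*16) = 0*2 = 0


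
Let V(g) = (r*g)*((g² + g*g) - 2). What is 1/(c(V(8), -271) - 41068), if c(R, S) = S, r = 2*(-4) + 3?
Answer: -1/41339 ≈ -2.4190e-5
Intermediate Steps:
r = -5 (r = -8 + 3 = -5)
V(g) = -5*g*(-2 + 2*g²) (V(g) = (-5*g)*((g² + g*g) - 2) = (-5*g)*((g² + g²) - 2) = (-5*g)*(2*g² - 2) = (-5*g)*(-2 + 2*g²) = -5*g*(-2 + 2*g²))
1/(c(V(8), -271) - 41068) = 1/(-271 - 41068) = 1/(-41339) = -1/41339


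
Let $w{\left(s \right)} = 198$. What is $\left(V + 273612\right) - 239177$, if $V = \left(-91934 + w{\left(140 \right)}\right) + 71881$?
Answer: $14580$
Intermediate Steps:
$V = -19855$ ($V = \left(-91934 + 198\right) + 71881 = -91736 + 71881 = -19855$)
$\left(V + 273612\right) - 239177 = \left(-19855 + 273612\right) - 239177 = 253757 - 239177 = 14580$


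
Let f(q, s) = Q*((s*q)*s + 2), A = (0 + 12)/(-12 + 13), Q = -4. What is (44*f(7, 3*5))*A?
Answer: -3330624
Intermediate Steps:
A = 12 (A = 12/1 = 12*1 = 12)
f(q, s) = -8 - 4*q*s² (f(q, s) = -4*((s*q)*s + 2) = -4*((q*s)*s + 2) = -4*(q*s² + 2) = -4*(2 + q*s²) = -8 - 4*q*s²)
(44*f(7, 3*5))*A = (44*(-8 - 4*7*(3*5)²))*12 = (44*(-8 - 4*7*15²))*12 = (44*(-8 - 4*7*225))*12 = (44*(-8 - 6300))*12 = (44*(-6308))*12 = -277552*12 = -3330624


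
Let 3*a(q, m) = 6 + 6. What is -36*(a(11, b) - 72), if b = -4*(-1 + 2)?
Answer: 2448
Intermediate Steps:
b = -4 (b = -4*1 = -4)
a(q, m) = 4 (a(q, m) = (6 + 6)/3 = (⅓)*12 = 4)
-36*(a(11, b) - 72) = -36*(4 - 72) = -36*(-68) = 2448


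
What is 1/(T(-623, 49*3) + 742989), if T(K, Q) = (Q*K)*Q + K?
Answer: -1/12720041 ≈ -7.8616e-8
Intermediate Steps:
T(K, Q) = K + K*Q² (T(K, Q) = (K*Q)*Q + K = K*Q² + K = K + K*Q²)
1/(T(-623, 49*3) + 742989) = 1/(-623*(1 + (49*3)²) + 742989) = 1/(-623*(1 + 147²) + 742989) = 1/(-623*(1 + 21609) + 742989) = 1/(-623*21610 + 742989) = 1/(-13463030 + 742989) = 1/(-12720041) = -1/12720041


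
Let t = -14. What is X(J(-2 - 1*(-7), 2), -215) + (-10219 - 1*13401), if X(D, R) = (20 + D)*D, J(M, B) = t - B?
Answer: -23684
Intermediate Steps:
J(M, B) = -14 - B
X(D, R) = D*(20 + D)
X(J(-2 - 1*(-7), 2), -215) + (-10219 - 1*13401) = (-14 - 1*2)*(20 + (-14 - 1*2)) + (-10219 - 1*13401) = (-14 - 2)*(20 + (-14 - 2)) + (-10219 - 13401) = -16*(20 - 16) - 23620 = -16*4 - 23620 = -64 - 23620 = -23684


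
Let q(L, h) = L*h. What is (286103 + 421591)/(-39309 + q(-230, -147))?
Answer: -18146/141 ≈ -128.70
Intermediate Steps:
(286103 + 421591)/(-39309 + q(-230, -147)) = (286103 + 421591)/(-39309 - 230*(-147)) = 707694/(-39309 + 33810) = 707694/(-5499) = 707694*(-1/5499) = -18146/141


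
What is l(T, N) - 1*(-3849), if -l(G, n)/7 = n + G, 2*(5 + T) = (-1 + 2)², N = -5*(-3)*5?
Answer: 6711/2 ≈ 3355.5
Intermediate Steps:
N = 75 (N = 15*5 = 75)
T = -9/2 (T = -5 + (-1 + 2)²/2 = -5 + (½)*1² = -5 + (½)*1 = -5 + ½ = -9/2 ≈ -4.5000)
l(G, n) = -7*G - 7*n (l(G, n) = -7*(n + G) = -7*(G + n) = -7*G - 7*n)
l(T, N) - 1*(-3849) = (-7*(-9/2) - 7*75) - 1*(-3849) = (63/2 - 525) + 3849 = -987/2 + 3849 = 6711/2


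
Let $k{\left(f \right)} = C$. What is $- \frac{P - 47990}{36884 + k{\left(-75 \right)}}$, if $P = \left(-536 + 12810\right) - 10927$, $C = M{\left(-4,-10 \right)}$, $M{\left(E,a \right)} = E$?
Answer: $\frac{46643}{36880} \approx 1.2647$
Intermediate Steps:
$C = -4$
$k{\left(f \right)} = -4$
$P = 1347$ ($P = 12274 - 10927 = 1347$)
$- \frac{P - 47990}{36884 + k{\left(-75 \right)}} = - \frac{1347 - 47990}{36884 - 4} = - \frac{-46643}{36880} = \left(-1\right) \left(- \frac{46643}{36880}\right) = \frac{46643}{36880}$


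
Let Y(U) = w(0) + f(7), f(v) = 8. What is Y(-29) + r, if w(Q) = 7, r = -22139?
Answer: -22124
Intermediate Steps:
Y(U) = 15 (Y(U) = 7 + 8 = 15)
Y(-29) + r = 15 - 22139 = -22124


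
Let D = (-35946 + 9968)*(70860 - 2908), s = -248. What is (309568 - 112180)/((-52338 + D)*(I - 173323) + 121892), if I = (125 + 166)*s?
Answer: 98694/216683784282173 ≈ 4.5547e-10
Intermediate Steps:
I = -72168 (I = (125 + 166)*(-248) = 291*(-248) = -72168)
D = -1765257056 (D = -25978*67952 = -1765257056)
(309568 - 112180)/((-52338 + D)*(I - 173323) + 121892) = (309568 - 112180)/((-52338 - 1765257056)*(-72168 - 173323) + 121892) = 197388/(-1765309394*(-245491) + 121892) = 197388/(433367568442454 + 121892) = 197388/433367568564346 = 197388*(1/433367568564346) = 98694/216683784282173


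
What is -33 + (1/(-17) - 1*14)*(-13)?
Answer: 2546/17 ≈ 149.76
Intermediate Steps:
-33 + (1/(-17) - 1*14)*(-13) = -33 + (-1/17 - 14)*(-13) = -33 - 239/17*(-13) = -33 + 3107/17 = 2546/17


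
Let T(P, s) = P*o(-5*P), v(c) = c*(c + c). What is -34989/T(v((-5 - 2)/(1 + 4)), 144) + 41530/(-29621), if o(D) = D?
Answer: 129152292005/284480084 ≈ 453.99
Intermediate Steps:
v(c) = 2*c² (v(c) = c*(2*c) = 2*c²)
T(P, s) = -5*P² (T(P, s) = P*(-5*P) = -5*P²)
-34989/T(v((-5 - 2)/(1 + 4)), 144) + 41530/(-29621) = -34989*(-(1 + 4)⁴/(20*(-5 - 2)⁴)) + 41530/(-29621) = -34989/((-5*(2*(-7/5)²)²)) + 41530*(-1/29621) = -34989/((-5*(2*(-7*⅕)²)²)) - 41530/29621 = -34989/((-5*(2*(-7/5)²)²)) - 41530/29621 = -34989/((-5*(2*(49/25))²)) - 41530/29621 = -34989/((-5*(98/25)²)) - 41530/29621 = -34989/((-5*9604/625)) - 41530/29621 = -34989/(-9604/125) - 41530/29621 = -34989*(-125/9604) - 41530/29621 = 4373625/9604 - 41530/29621 = 129152292005/284480084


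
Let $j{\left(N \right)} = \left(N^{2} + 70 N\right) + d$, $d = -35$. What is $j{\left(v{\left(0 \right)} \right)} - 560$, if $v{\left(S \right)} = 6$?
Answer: $-139$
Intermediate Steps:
$j{\left(N \right)} = -35 + N^{2} + 70 N$ ($j{\left(N \right)} = \left(N^{2} + 70 N\right) - 35 = -35 + N^{2} + 70 N$)
$j{\left(v{\left(0 \right)} \right)} - 560 = \left(-35 + 6^{2} + 70 \cdot 6\right) - 560 = \left(-35 + 36 + 420\right) - 560 = 421 - 560 = -139$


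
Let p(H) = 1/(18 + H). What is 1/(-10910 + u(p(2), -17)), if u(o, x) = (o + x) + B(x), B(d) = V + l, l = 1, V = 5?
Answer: -20/218419 ≈ -9.1567e-5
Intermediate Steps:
B(d) = 6 (B(d) = 5 + 1 = 6)
u(o, x) = 6 + o + x (u(o, x) = (o + x) + 6 = 6 + o + x)
1/(-10910 + u(p(2), -17)) = 1/(-10910 + (6 + 1/(18 + 2) - 17)) = 1/(-10910 + (6 + 1/20 - 17)) = 1/(-10910 - 219/20) = 1/(-218419/20) = -20/218419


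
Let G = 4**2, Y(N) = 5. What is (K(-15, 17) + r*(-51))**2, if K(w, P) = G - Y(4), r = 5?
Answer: 59536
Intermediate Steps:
G = 16
K(w, P) = 11 (K(w, P) = 16 - 1*5 = 16 - 5 = 11)
(K(-15, 17) + r*(-51))**2 = (11 + 5*(-51))**2 = (11 - 255)**2 = (-244)**2 = 59536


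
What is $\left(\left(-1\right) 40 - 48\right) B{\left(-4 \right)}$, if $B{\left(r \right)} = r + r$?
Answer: $704$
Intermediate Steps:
$B{\left(r \right)} = 2 r$
$\left(\left(-1\right) 40 - 48\right) B{\left(-4 \right)} = \left(\left(-1\right) 40 - 48\right) 2 \left(-4\right) = \left(-40 - 48\right) \left(-8\right) = \left(-88\right) \left(-8\right) = 704$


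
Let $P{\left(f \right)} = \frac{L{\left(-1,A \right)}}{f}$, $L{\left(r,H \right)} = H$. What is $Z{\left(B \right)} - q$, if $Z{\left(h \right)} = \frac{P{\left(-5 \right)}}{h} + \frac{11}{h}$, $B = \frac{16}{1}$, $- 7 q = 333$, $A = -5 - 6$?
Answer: $\frac{13551}{280} \approx 48.396$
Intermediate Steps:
$A = -11$ ($A = -5 - 6 = -11$)
$q = - \frac{333}{7}$ ($q = \left(- \frac{1}{7}\right) 333 = - \frac{333}{7} \approx -47.571$)
$B = 16$ ($B = 16 \cdot 1 = 16$)
$P{\left(f \right)} = - \frac{11}{f}$
$Z{\left(h \right)} = \frac{66}{5 h}$ ($Z{\left(h \right)} = \frac{\left(-11\right) \frac{1}{-5}}{h} + \frac{11}{h} = \frac{\left(-11\right) \left(- \frac{1}{5}\right)}{h} + \frac{11}{h} = \frac{11}{5 h} + \frac{11}{h} = \frac{66}{5 h}$)
$Z{\left(B \right)} - q = \frac{66}{5 \cdot 16} - - \frac{333}{7} = \frac{66}{5} \cdot \frac{1}{16} + \frac{333}{7} = \frac{33}{40} + \frac{333}{7} = \frac{13551}{280}$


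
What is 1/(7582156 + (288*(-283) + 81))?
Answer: 1/7500733 ≈ 1.3332e-7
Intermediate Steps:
1/(7582156 + (288*(-283) + 81)) = 1/(7582156 + (-81504 + 81)) = 1/(7582156 - 81423) = 1/7500733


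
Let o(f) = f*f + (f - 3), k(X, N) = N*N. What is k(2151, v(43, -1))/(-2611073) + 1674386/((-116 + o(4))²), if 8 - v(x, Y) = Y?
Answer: 4371943282297/25591126473 ≈ 170.84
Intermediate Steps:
v(x, Y) = 8 - Y
k(X, N) = N²
o(f) = -3 + f + f² (o(f) = f² + (-3 + f) = -3 + f + f²)
k(2151, v(43, -1))/(-2611073) + 1674386/((-116 + o(4))²) = (8 - 1*(-1))²/(-2611073) + 1674386/((-116 + (-3 + 4 + 4²))²) = (8 + 1)²*(-1/2611073) + 1674386/((-116 + (-3 + 4 + 16))²) = 9²*(-1/2611073) + 1674386/((-116 + 17)²) = 81*(-1/2611073) + 1674386/((-99)²) = -81/2611073 + 1674386/9801 = 4371943282297/25591126473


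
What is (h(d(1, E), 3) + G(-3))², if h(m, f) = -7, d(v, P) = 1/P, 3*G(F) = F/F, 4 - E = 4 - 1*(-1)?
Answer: 400/9 ≈ 44.444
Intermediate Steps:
E = -1 (E = 4 - (4 - 1*(-1)) = 4 - (4 + 1) = 4 - 1*5 = 4 - 5 = -1)
G(F) = ⅓ (G(F) = (F/F)/3 = (⅓)*1 = ⅓)
(h(d(1, E), 3) + G(-3))² = (-7 + ⅓)² = (-20/3)² = 400/9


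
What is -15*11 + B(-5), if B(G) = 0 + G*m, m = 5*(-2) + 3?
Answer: -130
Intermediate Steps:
m = -7 (m = -10 + 3 = -7)
B(G) = -7*G (B(G) = 0 + G*(-7) = 0 - 7*G = -7*G)
-15*11 + B(-5) = -15*11 - 7*(-5) = -165 + 35 = -130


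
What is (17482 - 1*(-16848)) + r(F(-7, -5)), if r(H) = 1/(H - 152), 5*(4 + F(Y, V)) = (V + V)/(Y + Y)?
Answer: 37454023/1091 ≈ 34330.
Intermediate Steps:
F(Y, V) = -4 + V/(5*Y) (F(Y, V) = -4 + ((V + V)/(Y + Y))/5 = -4 + ((2*V)/((2*Y)))/5 = -4 + ((2*V)*(1/(2*Y)))/5 = -4 + (V/Y)/5 = -4 + V/(5*Y))
r(H) = 1/(-152 + H)
(17482 - 1*(-16848)) + r(F(-7, -5)) = (17482 - 1*(-16848)) + 1/(-152 + (-4 + (1/5)*(-5)/(-7))) = (17482 + 16848) + 1/(-152 + (-4 + (1/5)*(-5)*(-1/7))) = 34330 + 1/(-152 + (-4 + 1/7)) = 34330 + 1/(-152 - 27/7) = 34330 + 1/(-1091/7) = 34330 - 7/1091 = 37454023/1091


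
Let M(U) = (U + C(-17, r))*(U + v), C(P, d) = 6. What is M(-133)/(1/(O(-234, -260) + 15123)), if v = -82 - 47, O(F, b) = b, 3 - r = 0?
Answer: 494551462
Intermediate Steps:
r = 3 (r = 3 - 1*0 = 3 + 0 = 3)
v = -129
M(U) = (-129 + U)*(6 + U) (M(U) = (U + 6)*(U - 129) = (6 + U)*(-129 + U) = (-129 + U)*(6 + U))
M(-133)/(1/(O(-234, -260) + 15123)) = (-774 + (-133)² - 123*(-133))/(1/(-260 + 15123)) = (-774 + 17689 + 16359)/(1/14863) = 33274/(1/14863) = 33274*14863 = 494551462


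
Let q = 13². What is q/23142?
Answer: 169/23142 ≈ 0.0073027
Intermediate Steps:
q = 169
q/23142 = 169/23142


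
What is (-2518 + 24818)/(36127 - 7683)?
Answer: 5575/7111 ≈ 0.78400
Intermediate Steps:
(-2518 + 24818)/(36127 - 7683) = 22300/28444 = 22300*(1/28444) = 5575/7111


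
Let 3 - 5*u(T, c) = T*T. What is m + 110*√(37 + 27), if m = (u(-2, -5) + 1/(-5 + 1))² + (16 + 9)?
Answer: 362081/400 ≈ 905.20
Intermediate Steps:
u(T, c) = ⅗ - T²/5 (u(T, c) = ⅗ - T*T/5 = ⅗ - T²/5)
m = 10081/400 (m = ((⅗ - ⅕*(-2)²) + 1/(-5 + 1))² + (16 + 9) = ((⅗ - ⅕*4) + 1/(-4))² + 25 = ((⅗ - ⅘) - ¼)² + 25 = (-⅕ - ¼)² + 25 = (-9/20)² + 25 = 81/400 + 25 = 10081/400 ≈ 25.203)
m + 110*√(37 + 27) = 10081/400 + 110*√(37 + 27) = 10081/400 + 110*√64 = 10081/400 + 110*8 = 10081/400 + 880 = 362081/400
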